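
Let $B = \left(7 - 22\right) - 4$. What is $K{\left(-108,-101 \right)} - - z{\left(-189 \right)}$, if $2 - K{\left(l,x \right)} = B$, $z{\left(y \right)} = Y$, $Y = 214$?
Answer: $235$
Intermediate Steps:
$z{\left(y \right)} = 214$
$B = -19$ ($B = -15 - 4 = -19$)
$K{\left(l,x \right)} = 21$ ($K{\left(l,x \right)} = 2 - -19 = 2 + 19 = 21$)
$K{\left(-108,-101 \right)} - - z{\left(-189 \right)} = 21 - \left(-1\right) 214 = 21 - -214 = 21 + 214 = 235$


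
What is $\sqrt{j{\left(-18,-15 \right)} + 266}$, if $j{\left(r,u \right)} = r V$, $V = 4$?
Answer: $\sqrt{194} \approx 13.928$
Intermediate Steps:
$j{\left(r,u \right)} = 4 r$ ($j{\left(r,u \right)} = r 4 = 4 r$)
$\sqrt{j{\left(-18,-15 \right)} + 266} = \sqrt{4 \left(-18\right) + 266} = \sqrt{-72 + 266} = \sqrt{194}$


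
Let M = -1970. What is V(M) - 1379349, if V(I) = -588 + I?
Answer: -1381907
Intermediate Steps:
V(M) - 1379349 = (-588 - 1970) - 1379349 = -2558 - 1379349 = -1381907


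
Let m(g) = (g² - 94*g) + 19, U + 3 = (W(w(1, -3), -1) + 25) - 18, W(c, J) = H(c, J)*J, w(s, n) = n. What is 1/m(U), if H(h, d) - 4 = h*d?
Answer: 1/310 ≈ 0.0032258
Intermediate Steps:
H(h, d) = 4 + d*h (H(h, d) = 4 + h*d = 4 + d*h)
W(c, J) = J*(4 + J*c) (W(c, J) = (4 + J*c)*J = J*(4 + J*c))
U = -3 (U = -3 + ((-(4 - 1*(-3)) + 25) - 18) = -3 + ((-(4 + 3) + 25) - 18) = -3 + ((-1*7 + 25) - 18) = -3 + ((-7 + 25) - 18) = -3 + (18 - 18) = -3 + 0 = -3)
m(g) = 19 + g² - 94*g
1/m(U) = 1/(19 + (-3)² - 94*(-3)) = 1/(19 + 9 + 282) = 1/310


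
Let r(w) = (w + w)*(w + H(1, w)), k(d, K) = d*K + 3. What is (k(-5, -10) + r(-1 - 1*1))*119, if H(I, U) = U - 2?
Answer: 9163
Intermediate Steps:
H(I, U) = -2 + U
k(d, K) = 3 + K*d (k(d, K) = K*d + 3 = 3 + K*d)
r(w) = 2*w*(-2 + 2*w) (r(w) = (w + w)*(w + (-2 + w)) = (2*w)*(-2 + 2*w) = 2*w*(-2 + 2*w))
(k(-5, -10) + r(-1 - 1*1))*119 = ((3 - 10*(-5)) + 4*(-1 - 1*1)*(-1 + (-1 - 1*1)))*119 = ((3 + 50) + 4*(-1 - 1)*(-1 + (-1 - 1)))*119 = (53 + 4*(-2)*(-1 - 2))*119 = (53 + 4*(-2)*(-3))*119 = (53 + 24)*119 = 77*119 = 9163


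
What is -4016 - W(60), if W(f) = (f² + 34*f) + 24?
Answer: -9680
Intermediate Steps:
W(f) = 24 + f² + 34*f
-4016 - W(60) = -4016 - (24 + 60² + 34*60) = -4016 - (24 + 3600 + 2040) = -4016 - 1*5664 = -4016 - 5664 = -9680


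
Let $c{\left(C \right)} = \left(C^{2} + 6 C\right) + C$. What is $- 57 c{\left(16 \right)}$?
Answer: $-20976$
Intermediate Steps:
$c{\left(C \right)} = C^{2} + 7 C$
$- 57 c{\left(16 \right)} = - 57 \cdot 16 \left(7 + 16\right) = - 57 \cdot 16 \cdot 23 = \left(-57\right) 368 = -20976$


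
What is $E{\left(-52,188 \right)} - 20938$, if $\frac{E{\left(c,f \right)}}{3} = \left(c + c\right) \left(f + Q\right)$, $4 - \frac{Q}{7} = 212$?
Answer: $374678$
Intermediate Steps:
$Q = -1456$ ($Q = 28 - 1484 = -1456$)
$E{\left(c,f \right)} = 6 c \left(-1456 + f\right)$ ($E{\left(c,f \right)} = 3 \left(c + c\right) \left(f - 1456\right) = 3 \cdot 2 c \left(-1456 + f\right) = 6 c \left(-1456 + f\right)$)
$E{\left(-52,188 \right)} - 20938 = 6 \left(-52\right) \left(-1456 + 188\right) - 20938 = 6 \left(-52\right) \left(-1268\right) - 20938 = 395616 - 20938 = 374678$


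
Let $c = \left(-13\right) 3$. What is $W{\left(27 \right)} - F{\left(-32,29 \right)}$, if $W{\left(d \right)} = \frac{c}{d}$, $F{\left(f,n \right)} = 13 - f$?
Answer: $- \frac{418}{9} \approx -46.444$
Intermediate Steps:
$c = -39$
$W{\left(d \right)} = - \frac{39}{d}$
$W{\left(27 \right)} - F{\left(-32,29 \right)} = - \frac{39}{27} - \left(13 - -32\right) = \left(-39\right) \frac{1}{27} - \left(13 + 32\right) = - \frac{13}{9} - 45 = - \frac{418}{9}$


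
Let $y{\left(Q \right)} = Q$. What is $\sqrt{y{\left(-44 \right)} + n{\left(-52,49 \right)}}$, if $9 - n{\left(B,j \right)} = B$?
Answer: $\sqrt{17} \approx 4.1231$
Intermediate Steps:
$n{\left(B,j \right)} = 9 - B$
$\sqrt{y{\left(-44 \right)} + n{\left(-52,49 \right)}} = \sqrt{-44 + \left(9 - -52\right)} = \sqrt{-44 + \left(9 + 52\right)} = \sqrt{-44 + 61} = \sqrt{17}$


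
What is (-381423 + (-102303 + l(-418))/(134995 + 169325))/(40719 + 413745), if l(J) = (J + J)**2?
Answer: -116074050767/138302484480 ≈ -0.83928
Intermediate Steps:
l(J) = 4*J**2 (l(J) = (2*J)**2 = 4*J**2)
(-381423 + (-102303 + l(-418))/(134995 + 169325))/(40719 + 413745) = (-381423 + (-102303 + 4*(-418)**2)/(134995 + 169325))/(40719 + 413745) = (-381423 + (-102303 + 4*174724)/304320)/454464 = (-381423 + (-102303 + 698896)*(1/304320))*(1/454464) = (-381423 + 596593*(1/304320))*(1/454464) = (-381423 + 596593/304320)*(1/454464) = -116074050767/304320*1/454464 = -116074050767/138302484480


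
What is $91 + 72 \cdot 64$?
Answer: $4699$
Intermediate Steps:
$91 + 72 \cdot 64 = 91 + 4608 = 4699$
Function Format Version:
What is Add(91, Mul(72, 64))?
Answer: 4699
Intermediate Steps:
Add(91, Mul(72, 64)) = Add(91, 4608) = 4699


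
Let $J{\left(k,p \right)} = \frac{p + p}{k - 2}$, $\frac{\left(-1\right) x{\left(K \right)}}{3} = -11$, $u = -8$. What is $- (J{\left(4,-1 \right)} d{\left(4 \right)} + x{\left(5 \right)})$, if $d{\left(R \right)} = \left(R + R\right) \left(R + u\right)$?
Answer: $-65$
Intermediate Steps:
$d{\left(R \right)} = 2 R \left(-8 + R\right)$ ($d{\left(R \right)} = \left(R + R\right) \left(R - 8\right) = 2 R \left(-8 + R\right)$)
$x{\left(K \right)} = 33$ ($x{\left(K \right)} = \left(-3\right) \left(-11\right) = 33$)
$J{\left(k,p \right)} = \frac{2 p}{-2 + k}$
$- (J{\left(4,-1 \right)} d{\left(4 \right)} + x{\left(5 \right)}) = - (2 \left(-1\right) \frac{1}{-2 + 4} \cdot 2 \cdot 4 \left(-8 + 4\right) + 33) = - (2 \left(-1\right) \frac{1}{2} \cdot 2 \cdot 4 \left(-4\right) + 33) = - (2 \left(-1\right) \frac{1}{2} \left(-32\right) + 33) = - (\left(-1\right) \left(-32\right) + 33) = - (32 + 33) = \left(-1\right) 65 = -65$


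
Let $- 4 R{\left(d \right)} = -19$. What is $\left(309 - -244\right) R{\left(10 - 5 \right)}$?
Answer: $\frac{10507}{4} \approx 2626.8$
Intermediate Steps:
$R{\left(d \right)} = \frac{19}{4}$ ($R{\left(d \right)} = \left(- \frac{1}{4}\right) \left(-19\right) = \frac{19}{4}$)
$\left(309 - -244\right) R{\left(10 - 5 \right)} = \left(309 - -244\right) \frac{19}{4} = \left(309 + 244\right) \frac{19}{4} = 553 \cdot \frac{19}{4} = \frac{10507}{4}$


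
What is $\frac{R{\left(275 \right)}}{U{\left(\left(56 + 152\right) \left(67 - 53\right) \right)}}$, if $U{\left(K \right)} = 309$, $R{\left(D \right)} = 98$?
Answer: $\frac{98}{309} \approx 0.31715$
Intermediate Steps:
$\frac{R{\left(275 \right)}}{U{\left(\left(56 + 152\right) \left(67 - 53\right) \right)}} = \frac{98}{309}$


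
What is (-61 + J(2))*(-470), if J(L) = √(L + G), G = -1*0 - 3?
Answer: 28670 - 470*I ≈ 28670.0 - 470.0*I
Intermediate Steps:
G = -3 (G = 0 - 3 = -3)
J(L) = √(-3 + L) (J(L) = √(L - 3) = √(-3 + L))
(-61 + J(2))*(-470) = (-61 + √(-3 + 2))*(-470) = (-61 + √(-1))*(-470) = (-61 + I)*(-470) = 28670 - 470*I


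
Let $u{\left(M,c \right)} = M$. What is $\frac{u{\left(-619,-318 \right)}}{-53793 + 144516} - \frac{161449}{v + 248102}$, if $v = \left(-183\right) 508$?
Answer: $- \frac{14743168049}{14074584774} \approx -1.0475$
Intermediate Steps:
$v = -92964$
$\frac{u{\left(-619,-318 \right)}}{-53793 + 144516} - \frac{161449}{v + 248102} = - \frac{619}{-53793 + 144516} - \frac{161449}{-92964 + 248102} = - \frac{619}{90723} - \frac{161449}{155138} = - \frac{14743168049}{14074584774}$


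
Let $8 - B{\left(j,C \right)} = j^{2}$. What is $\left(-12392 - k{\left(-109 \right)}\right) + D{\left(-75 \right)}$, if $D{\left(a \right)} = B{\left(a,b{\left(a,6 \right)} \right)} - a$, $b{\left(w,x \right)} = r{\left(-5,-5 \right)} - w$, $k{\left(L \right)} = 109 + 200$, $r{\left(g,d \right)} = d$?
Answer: $-18243$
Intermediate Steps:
$k{\left(L \right)} = 309$
$b{\left(w,x \right)} = -5 - w$
$B{\left(j,C \right)} = 8 - j^{2}$
$D{\left(a \right)} = 8 - a - a^{2}$ ($D{\left(a \right)} = \left(8 - a^{2}\right) - a = 8 - a - a^{2}$)
$\left(-12392 - k{\left(-109 \right)}\right) + D{\left(-75 \right)} = \left(-12392 - 309\right) - 5542 = \left(-12392 - 309\right) + \left(8 + 75 - 5625\right) = -12701 + \left(8 + 75 - 5625\right) = -12701 - 5542 = -18243$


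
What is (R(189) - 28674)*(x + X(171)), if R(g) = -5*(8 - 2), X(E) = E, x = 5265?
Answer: -156034944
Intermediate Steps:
R(g) = -30 (R(g) = -5*6 = -30)
(R(189) - 28674)*(x + X(171)) = (-30 - 28674)*(5265 + 171) = -28704*5436 = -156034944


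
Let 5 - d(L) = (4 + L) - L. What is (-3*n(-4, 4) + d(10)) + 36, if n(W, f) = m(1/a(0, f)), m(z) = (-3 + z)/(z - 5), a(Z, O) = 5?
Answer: 141/4 ≈ 35.250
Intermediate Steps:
m(z) = (-3 + z)/(-5 + z)
n(W, f) = 7/12 (n(W, f) = (-3 + 1/5)/(-5 + 1/5) = -14/5/(-24/5) = -5/24*(-14/5) = 7/12)
d(L) = 1 (d(L) = 5 - ((4 + L) - L) = 5 - 1*4 = 5 - 4 = 1)
(-3*n(-4, 4) + d(10)) + 36 = (-3*7/12 + 1) + 36 = (-7/4 + 1) + 36 = -3/4 + 36 = 141/4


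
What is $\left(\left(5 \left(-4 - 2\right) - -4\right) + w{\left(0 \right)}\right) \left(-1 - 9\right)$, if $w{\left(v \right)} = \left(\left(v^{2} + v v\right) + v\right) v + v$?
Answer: $260$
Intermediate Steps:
$w{\left(v \right)} = v + v \left(v + 2 v^{2}\right)$ ($w{\left(v \right)} = \left(\left(v^{2} + v^{2}\right) + v\right) v + v = \left(2 v^{2} + v\right) v + v = \left(v + 2 v^{2}\right) v + v = v \left(v + 2 v^{2}\right) + v = v + v \left(v + 2 v^{2}\right)$)
$\left(\left(5 \left(-4 - 2\right) - -4\right) + w{\left(0 \right)}\right) \left(-1 - 9\right) = \left(\left(5 \left(-4 - 2\right) - -4\right) + 0 \left(1 + 0 + 2 \cdot 0^{2}\right)\right) \left(-1 - 9\right) = \left(\left(5 \left(-6\right) + 4\right) + 0 \left(1 + 0 + 2 \cdot 0\right)\right) \left(-1 - 9\right) = \left(\left(-30 + 4\right) + 0 \left(1 + 0 + 0\right)\right) \left(-10\right) = \left(-26 + 0 \cdot 1\right) \left(-10\right) = \left(-26 + 0\right) \left(-10\right) = \left(-26\right) \left(-10\right) = 260$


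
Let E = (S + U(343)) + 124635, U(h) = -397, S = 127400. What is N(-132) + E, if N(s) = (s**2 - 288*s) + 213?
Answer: 307291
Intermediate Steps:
N(s) = 213 + s**2 - 288*s
E = 251638 (E = (127400 - 397) + 124635 = 127003 + 124635 = 251638)
N(-132) + E = (213 + (-132)**2 - 288*(-132)) + 251638 = (213 + 17424 + 38016) + 251638 = 55653 + 251638 = 307291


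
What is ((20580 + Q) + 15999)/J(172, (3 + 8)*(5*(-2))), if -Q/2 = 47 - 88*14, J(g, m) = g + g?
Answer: 38949/344 ≈ 113.22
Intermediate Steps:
J(g, m) = 2*g
Q = 2370 (Q = -2*(47 - 88*14) = -2*(47 - 1232) = -2*(-1185) = 2370)
((20580 + Q) + 15999)/J(172, (3 + 8)*(5*(-2))) = ((20580 + 2370) + 15999)/((2*172)) = (22950 + 15999)/344 = 38949*(1/344) = 38949/344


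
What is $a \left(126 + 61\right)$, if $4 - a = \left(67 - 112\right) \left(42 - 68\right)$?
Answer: $-218042$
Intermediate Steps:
$a = -1166$ ($a = 4 - \left(67 - 112\right) \left(42 - 68\right) = 4 - \left(-45\right) \left(-26\right) = 4 - 1170 = -1166$)
$a \left(126 + 61\right) = - 1166 \left(126 + 61\right) = \left(-1166\right) 187 = -218042$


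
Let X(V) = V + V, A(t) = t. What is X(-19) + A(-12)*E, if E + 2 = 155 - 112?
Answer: -530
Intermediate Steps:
X(V) = 2*V
E = 41 (E = -2 + (155 - 112) = -2 + 43 = 41)
X(-19) + A(-12)*E = 2*(-19) - 12*41 = -38 - 492 = -530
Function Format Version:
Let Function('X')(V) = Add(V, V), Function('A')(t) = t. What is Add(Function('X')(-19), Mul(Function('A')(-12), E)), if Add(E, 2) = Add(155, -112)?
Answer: -530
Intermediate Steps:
Function('X')(V) = Mul(2, V)
E = 41 (E = Add(-2, Add(155, -112)) = Add(-2, 43) = 41)
Add(Function('X')(-19), Mul(Function('A')(-12), E)) = Add(Mul(2, -19), Mul(-12, 41)) = Add(-38, -492) = -530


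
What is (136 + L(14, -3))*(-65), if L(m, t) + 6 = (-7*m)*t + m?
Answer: -28470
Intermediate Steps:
L(m, t) = -6 + m - 7*m*t (L(m, t) = -6 + ((-7*m)*t + m) = -6 + (-7*m*t + m) = -6 + (m - 7*m*t) = -6 + m - 7*m*t)
(136 + L(14, -3))*(-65) = (136 + (-6 + 14 - 7*14*(-3)))*(-65) = (136 + (-6 + 14 + 294))*(-65) = (136 + 302)*(-65) = 438*(-65) = -28470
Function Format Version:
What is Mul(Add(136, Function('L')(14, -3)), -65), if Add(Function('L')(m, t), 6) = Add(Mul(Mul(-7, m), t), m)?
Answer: -28470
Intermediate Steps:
Function('L')(m, t) = Add(-6, m, Mul(-7, m, t)) (Function('L')(m, t) = Add(-6, Add(Mul(Mul(-7, m), t), m)) = Add(-6, Add(Mul(-7, m, t), m)) = Add(-6, Add(m, Mul(-7, m, t))) = Add(-6, m, Mul(-7, m, t)))
Mul(Add(136, Function('L')(14, -3)), -65) = Mul(Add(136, Add(-6, 14, Mul(-7, 14, -3))), -65) = Mul(Add(136, Add(-6, 14, 294)), -65) = Mul(Add(136, 302), -65) = Mul(438, -65) = -28470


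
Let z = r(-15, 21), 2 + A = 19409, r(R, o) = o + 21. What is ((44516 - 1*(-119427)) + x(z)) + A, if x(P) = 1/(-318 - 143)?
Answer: 84524349/461 ≈ 1.8335e+5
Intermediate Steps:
r(R, o) = 21 + o
A = 19407 (A = -2 + 19409 = 19407)
z = 42 (z = 21 + 21 = 42)
x(P) = -1/461 (x(P) = 1/(-461) = -1/461)
((44516 - 1*(-119427)) + x(z)) + A = ((44516 - 1*(-119427)) - 1/461) + 19407 = ((44516 + 119427) - 1/461) + 19407 = (163943 - 1/461) + 19407 = 75577722/461 + 19407 = 84524349/461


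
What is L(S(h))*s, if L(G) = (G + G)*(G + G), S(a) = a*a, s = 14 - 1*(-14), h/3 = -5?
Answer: 5670000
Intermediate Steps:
h = -15 (h = 3*(-5) = -15)
s = 28 (s = 14 + 14 = 28)
S(a) = a²
L(G) = 4*G² (L(G) = (2*G)*(2*G) = 4*G²)
L(S(h))*s = (4*((-15)²)²)*28 = (4*225²)*28 = (4*50625)*28 = 202500*28 = 5670000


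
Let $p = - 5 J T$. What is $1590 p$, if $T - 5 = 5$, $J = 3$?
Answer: $-238500$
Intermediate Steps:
$T = 10$ ($T = 5 + 5 = 10$)
$p = -150$ ($p = \left(-5\right) 3 \cdot 10 = \left(-15\right) 10 = -150$)
$1590 p = 1590 \left(-150\right) = -238500$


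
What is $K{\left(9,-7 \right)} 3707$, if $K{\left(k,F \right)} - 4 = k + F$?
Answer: $22242$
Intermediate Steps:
$K{\left(k,F \right)} = 4 + F + k$ ($K{\left(k,F \right)} = 4 + \left(k + F\right) = 4 + \left(F + k\right) = 4 + F + k$)
$K{\left(9,-7 \right)} 3707 = \left(4 - 7 + 9\right) 3707 = 6 \cdot 3707 = 22242$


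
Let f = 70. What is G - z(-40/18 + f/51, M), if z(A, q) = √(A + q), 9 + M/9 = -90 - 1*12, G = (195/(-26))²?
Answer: 225/4 - I*√2600609/51 ≈ 56.25 - 31.62*I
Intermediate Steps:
G = 225/4 (G = (195*(-1/26))² = (-15/2)² = 225/4 ≈ 56.250)
M = -999 (M = -81 + 9*(-90 - 1*12) = -81 + 9*(-90 - 12) = -81 + 9*(-102) = -81 - 918 = -999)
G - z(-40/18 + f/51, M) = 225/4 - √((-40/18 + 70/51) - 999) = 225/4 - √((-40*1/18 + 70*(1/51)) - 999) = 225/4 - √((-20/9 + 70/51) - 999) = 225/4 - √(-130/153 - 999) = 225/4 - √(-152977/153) = 225/4 - I*√2600609/51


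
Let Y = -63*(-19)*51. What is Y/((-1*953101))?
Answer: -61047/953101 ≈ -0.064051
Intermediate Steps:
Y = 61047 (Y = 1197*51 = 61047)
Y/((-1*953101)) = 61047/((-1*953101)) = 61047/(-953101) = 61047*(-1/953101) = -61047/953101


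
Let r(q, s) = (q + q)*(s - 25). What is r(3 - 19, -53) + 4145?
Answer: 6641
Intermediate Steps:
r(q, s) = 2*q*(-25 + s) (r(q, s) = (2*q)*(-25 + s) = 2*q*(-25 + s))
r(3 - 19, -53) + 4145 = 2*(3 - 19)*(-25 - 53) + 4145 = 2*(-16)*(-78) + 4145 = 2496 + 4145 = 6641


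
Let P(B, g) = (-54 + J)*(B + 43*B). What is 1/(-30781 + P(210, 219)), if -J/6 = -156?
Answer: 1/8118899 ≈ 1.2317e-7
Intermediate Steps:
J = 936 (J = -6*(-156) = 936)
P(B, g) = 38808*B (P(B, g) = (-54 + 936)*(B + 43*B) = 882*(44*B) = 38808*B)
1/(-30781 + P(210, 219)) = 1/(-30781 + 38808*210) = 1/(-30781 + 8149680) = 1/8118899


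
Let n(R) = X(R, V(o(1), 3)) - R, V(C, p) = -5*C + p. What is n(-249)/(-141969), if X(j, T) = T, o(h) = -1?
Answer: -257/141969 ≈ -0.0018103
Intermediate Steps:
V(C, p) = p - 5*C
n(R) = 8 - R (n(R) = (3 - 5*(-1)) - R = (3 + 5) - R = 8 - R)
n(-249)/(-141969) = (8 - 1*(-249))/(-141969) = (8 + 249)*(-1/141969) = 257*(-1/141969) = -257/141969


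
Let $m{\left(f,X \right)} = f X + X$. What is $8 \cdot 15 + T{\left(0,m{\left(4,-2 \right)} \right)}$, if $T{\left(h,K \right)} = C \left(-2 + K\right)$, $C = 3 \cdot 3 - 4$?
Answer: $60$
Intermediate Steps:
$m{\left(f,X \right)} = X + X f$ ($m{\left(f,X \right)} = X f + X = X + X f$)
$C = 5$ ($C = 9 - 4 = 5$)
$T{\left(h,K \right)} = -10 + 5 K$ ($T{\left(h,K \right)} = 5 \left(-2 + K\right) = -10 + 5 K$)
$8 \cdot 15 + T{\left(0,m{\left(4,-2 \right)} \right)} = 8 \cdot 15 + \left(-10 + 5 \left(- 2 \left(1 + 4\right)\right)\right) = 120 + \left(-10 + 5 \left(\left(-2\right) 5\right)\right) = 120 + \left(-10 + 5 \left(-10\right)\right) = 120 - 60 = 60$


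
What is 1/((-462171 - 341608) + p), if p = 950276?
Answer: 1/146497 ≈ 6.8261e-6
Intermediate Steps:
1/((-462171 - 341608) + p) = 1/((-462171 - 341608) + 950276) = 1/(-803779 + 950276) = 1/146497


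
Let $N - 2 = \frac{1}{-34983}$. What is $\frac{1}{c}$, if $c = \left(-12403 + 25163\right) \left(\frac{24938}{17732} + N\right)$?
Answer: $\frac{1084473}{47136721220} \approx 2.3007 \cdot 10^{-5}$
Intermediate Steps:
$N = \frac{69965}{34983}$ ($N = 2 + \frac{1}{-34983} = 2 - \frac{1}{34983} = \frac{69965}{34983} \approx 2.0$)
$c = \frac{47136721220}{1084473}$ ($c = \left(-12403 + 25163\right) \left(\frac{24938}{17732} + \frac{69965}{34983}\right) = 12760 \left(24938 \cdot \frac{1}{17732} + \frac{69965}{34983}\right) = 12760 \left(\frac{12469}{8866} + \frac{69965}{34983}\right) = 12760 \cdot \frac{81270209}{23858406} = \frac{47136721220}{1084473} \approx 43465.0$)
$\frac{1}{c} = \frac{1}{\frac{47136721220}{1084473}} = \frac{1084473}{47136721220}$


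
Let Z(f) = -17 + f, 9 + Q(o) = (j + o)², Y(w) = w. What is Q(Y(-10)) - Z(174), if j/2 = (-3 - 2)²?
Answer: 1434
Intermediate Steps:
j = 50 (j = 2*(-3 - 2)² = 2*(-5)² = 2*25 = 50)
Q(o) = -9 + (50 + o)²
Q(Y(-10)) - Z(174) = (-9 + (50 - 10)²) - (-17 + 174) = (-9 + 40²) - 1*157 = (-9 + 1600) - 157 = 1591 - 157 = 1434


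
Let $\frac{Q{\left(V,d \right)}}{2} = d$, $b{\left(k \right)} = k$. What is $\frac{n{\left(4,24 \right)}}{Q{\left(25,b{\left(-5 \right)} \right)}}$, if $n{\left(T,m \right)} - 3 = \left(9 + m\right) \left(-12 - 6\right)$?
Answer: $\frac{591}{10} \approx 59.1$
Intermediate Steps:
$Q{\left(V,d \right)} = 2 d$
$n{\left(T,m \right)} = -159 - 18 m$ ($n{\left(T,m \right)} = 3 + \left(9 + m\right) \left(-12 - 6\right) = 3 + \left(9 + m\right) \left(-18\right) = 3 - \left(162 + 18 m\right) = -159 - 18 m$)
$\frac{n{\left(4,24 \right)}}{Q{\left(25,b{\left(-5 \right)} \right)}} = \frac{-159 - 432}{2 \left(-5\right)} = \frac{-159 - 432}{-10} = \left(-591\right) \left(- \frac{1}{10}\right) = \frac{591}{10}$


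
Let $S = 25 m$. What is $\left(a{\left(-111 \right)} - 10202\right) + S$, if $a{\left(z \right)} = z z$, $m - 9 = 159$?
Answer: $6319$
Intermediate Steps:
$m = 168$ ($m = 9 + 159 = 168$)
$S = 4200$ ($S = 25 \cdot 168 = 4200$)
$a{\left(z \right)} = z^{2}$
$\left(a{\left(-111 \right)} - 10202\right) + S = \left(\left(-111\right)^{2} - 10202\right) + 4200 = \left(12321 - 10202\right) + 4200 = 2119 + 4200 = 6319$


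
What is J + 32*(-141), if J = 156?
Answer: -4356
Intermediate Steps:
J + 32*(-141) = 156 + 32*(-141) = 156 - 4512 = -4356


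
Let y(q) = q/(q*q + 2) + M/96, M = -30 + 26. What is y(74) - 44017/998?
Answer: -482558135/10934088 ≈ -44.133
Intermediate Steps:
M = -4
y(q) = -1/24 + q/(2 + q²) (y(q) = q/(q*q + 2) - 4/96 = q/(q² + 2) - 4*1/96 = q/(2 + q²) - 1/24 = -1/24 + q/(2 + q²))
y(74) - 44017/998 = (-2 - 1*74² + 24*74)/(24*(2 + 74²)) - 44017/998 = (-2 - 1*5476 + 1776)/(24*(2 + 5476)) - 44017*1/998 = (1/24)*(-2 - 5476 + 1776)/5478 - 44017/998 = (1/24)*(1/5478)*(-3702) - 44017/998 = -617/21912 - 44017/998 = -482558135/10934088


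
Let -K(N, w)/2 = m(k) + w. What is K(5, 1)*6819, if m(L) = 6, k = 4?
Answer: -95466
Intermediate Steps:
K(N, w) = -12 - 2*w (K(N, w) = -2*(6 + w) = -12 - 2*w)
K(5, 1)*6819 = (-12 - 2*1)*6819 = (-12 - 2)*6819 = -14*6819 = -95466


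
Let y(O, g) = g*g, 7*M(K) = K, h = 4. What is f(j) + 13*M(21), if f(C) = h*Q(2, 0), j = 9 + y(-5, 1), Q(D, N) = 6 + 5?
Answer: 83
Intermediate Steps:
M(K) = K/7
Q(D, N) = 11
y(O, g) = g²
j = 10 (j = 9 + 1² = 9 + 1 = 10)
f(C) = 44 (f(C) = 4*11 = 44)
f(j) + 13*M(21) = 44 + 13*((⅐)*21) = 44 + 13*3 = 44 + 39 = 83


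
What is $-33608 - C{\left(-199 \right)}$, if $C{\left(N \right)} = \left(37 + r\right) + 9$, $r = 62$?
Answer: $-33716$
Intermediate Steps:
$C{\left(N \right)} = 108$ ($C{\left(N \right)} = \left(37 + 62\right) + 9 = 99 + 9 = 108$)
$-33608 - C{\left(-199 \right)} = -33608 - 108 = -33716$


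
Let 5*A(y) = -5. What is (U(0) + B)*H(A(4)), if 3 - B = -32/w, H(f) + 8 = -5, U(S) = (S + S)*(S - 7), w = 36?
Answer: -455/9 ≈ -50.556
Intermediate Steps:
A(y) = -1 (A(y) = (⅕)*(-5) = -1)
U(S) = 2*S*(-7 + S) (U(S) = (2*S)*(-7 + S) = 2*S*(-7 + S))
H(f) = -13 (H(f) = -8 - 5 = -13)
B = 35/9 (B = 3 - (-32)/36 = 3 - 1*(-8/9) = 3 + 8/9 = 35/9 ≈ 3.8889)
(U(0) + B)*H(A(4)) = (2*0*(-7 + 0) + 35/9)*(-13) = (2*0*(-7) + 35/9)*(-13) = (0 + 35/9)*(-13) = (35/9)*(-13) = -455/9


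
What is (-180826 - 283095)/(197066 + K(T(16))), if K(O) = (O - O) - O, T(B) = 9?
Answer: -463921/197057 ≈ -2.3542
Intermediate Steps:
K(O) = -O (K(O) = 0 - O = -O)
(-180826 - 283095)/(197066 + K(T(16))) = (-180826 - 283095)/(197066 - 1*9) = -463921/(197066 - 9) = -463921/197057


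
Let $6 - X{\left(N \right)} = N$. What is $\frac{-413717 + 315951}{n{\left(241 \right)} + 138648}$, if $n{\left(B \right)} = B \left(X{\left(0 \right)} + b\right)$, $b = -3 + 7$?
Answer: $- \frac{48883}{70529} \approx -0.69309$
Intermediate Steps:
$b = 4$
$X{\left(N \right)} = 6 - N$
$n{\left(B \right)} = 10 B$ ($n{\left(B \right)} = B \left(\left(6 - 0\right) + 4\right) = B \left(\left(6 + 0\right) + 4\right) = B \left(6 + 4\right) = B 10 = 10 B$)
$\frac{-413717 + 315951}{n{\left(241 \right)} + 138648} = \frac{-413717 + 315951}{10 \cdot 241 + 138648} = - \frac{97766}{2410 + 138648} = - \frac{97766}{141058} = \left(-97766\right) \frac{1}{141058} = - \frac{48883}{70529}$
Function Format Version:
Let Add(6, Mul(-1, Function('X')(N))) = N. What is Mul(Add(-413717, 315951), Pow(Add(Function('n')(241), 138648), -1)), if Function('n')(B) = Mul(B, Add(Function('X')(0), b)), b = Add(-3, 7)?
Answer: Rational(-48883, 70529) ≈ -0.69309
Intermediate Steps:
b = 4
Function('X')(N) = Add(6, Mul(-1, N))
Function('n')(B) = Mul(10, B) (Function('n')(B) = Mul(B, Add(Add(6, Mul(-1, 0)), 4)) = Mul(B, Add(Add(6, 0), 4)) = Mul(B, Add(6, 4)) = Mul(B, 10) = Mul(10, B))
Mul(Add(-413717, 315951), Pow(Add(Function('n')(241), 138648), -1)) = Mul(Add(-413717, 315951), Pow(Add(Mul(10, 241), 138648), -1)) = Mul(-97766, Pow(Add(2410, 138648), -1)) = Mul(-97766, Pow(141058, -1)) = Mul(-97766, Rational(1, 141058)) = Rational(-48883, 70529)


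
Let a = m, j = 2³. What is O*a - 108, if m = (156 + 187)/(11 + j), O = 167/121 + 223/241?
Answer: -36778482/554059 ≈ -66.380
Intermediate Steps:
j = 8
O = 67230/29161 (O = 167*(1/121) + 223*(1/241) = 167/121 + 223/241 = 67230/29161 ≈ 2.3055)
m = 343/19 (m = (156 + 187)/(11 + 8) = 343/19 ≈ 18.053)
a = 343/19 ≈ 18.053
O*a - 108 = (67230/29161)*(343/19) - 108 = 23059890/554059 - 108 = -36778482/554059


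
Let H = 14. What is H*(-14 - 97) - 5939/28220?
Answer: -43859819/28220 ≈ -1554.2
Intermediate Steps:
H*(-14 - 97) - 5939/28220 = 14*(-14 - 97) - 5939/28220 = 14*(-111) - 5939*1/28220 = -1554 - 5939/28220 = -43859819/28220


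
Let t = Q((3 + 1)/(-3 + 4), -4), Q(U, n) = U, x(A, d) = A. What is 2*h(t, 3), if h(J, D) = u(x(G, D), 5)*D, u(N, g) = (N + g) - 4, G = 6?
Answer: 42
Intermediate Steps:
u(N, g) = -4 + N + g
t = 4 (t = (3 + 1)/(-3 + 4) = 4/1 = 4*1 = 4)
h(J, D) = 7*D (h(J, D) = (-4 + 6 + 5)*D = 7*D)
2*h(t, 3) = 2*(7*3) = 2*21 = 42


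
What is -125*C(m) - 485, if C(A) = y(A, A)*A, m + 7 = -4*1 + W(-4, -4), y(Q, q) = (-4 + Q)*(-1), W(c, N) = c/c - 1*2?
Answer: 23515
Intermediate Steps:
W(c, N) = -1 (W(c, N) = 1 - 2 = -1)
y(Q, q) = 4 - Q
m = -12 (m = -7 + (-4*1 - 1) = -7 + (-4 - 1) = -7 - 5 = -12)
C(A) = A*(4 - A) (C(A) = (4 - A)*A = A*(4 - A))
-125*C(m) - 485 = -(-1500)*(4 - 1*(-12)) - 485 = -(-1500)*(4 + 12) - 485 = -(-1500)*16 - 485 = -125*(-192) - 485 = 24000 - 485 = 23515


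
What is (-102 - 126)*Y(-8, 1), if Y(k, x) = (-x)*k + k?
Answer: 0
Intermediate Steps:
Y(k, x) = k - k*x (Y(k, x) = -k*x + k = k - k*x)
(-102 - 126)*Y(-8, 1) = (-102 - 126)*(-8*(1 - 1*1)) = -(-1824)*(1 - 1) = -(-1824)*0 = -228*0 = 0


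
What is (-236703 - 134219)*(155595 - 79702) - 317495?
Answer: -28150700841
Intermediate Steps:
(-236703 - 134219)*(155595 - 79702) - 317495 = -370922*75893 - 317495 = -28150383346 - 317495 = -28150700841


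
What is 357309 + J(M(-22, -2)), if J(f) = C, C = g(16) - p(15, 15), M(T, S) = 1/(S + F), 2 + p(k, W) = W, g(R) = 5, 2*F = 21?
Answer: 357301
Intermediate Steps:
F = 21/2 (F = (½)*21 = 21/2 ≈ 10.500)
p(k, W) = -2 + W
M(T, S) = 1/(21/2 + S) (M(T, S) = 1/(S + 21/2) = 1/(21/2 + S))
C = -8 (C = 5 - (-2 + 15) = 5 - 1*13 = 5 - 13 = -8)
J(f) = -8
357309 + J(M(-22, -2)) = 357309 - 8 = 357301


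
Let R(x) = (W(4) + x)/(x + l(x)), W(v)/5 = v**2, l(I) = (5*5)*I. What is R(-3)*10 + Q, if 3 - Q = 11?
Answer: -697/39 ≈ -17.872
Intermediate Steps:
Q = -8 (Q = 3 - 1*11 = 3 - 11 = -8)
l(I) = 25*I
W(v) = 5*v**2
R(x) = (80 + x)/(26*x) (R(x) = (5*4**2 + x)/(x + 25*x) = (5*16 + x)/((26*x)) = (80 + x)*(1/(26*x)) = (80 + x)/(26*x))
R(-3)*10 + Q = ((1/26)*(80 - 3)/(-3))*10 - 8 = ((1/26)*(-1/3)*77)*10 - 8 = -77/78*10 - 8 = -385/39 - 8 = -697/39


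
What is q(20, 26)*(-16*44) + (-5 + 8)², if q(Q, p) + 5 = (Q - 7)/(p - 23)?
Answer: 1435/3 ≈ 478.33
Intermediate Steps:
q(Q, p) = -5 + (-7 + Q)/(-23 + p) (q(Q, p) = -5 + (Q - 7)/(p - 23) = -5 + (-7 + Q)/(-23 + p))
q(20, 26)*(-16*44) + (-5 + 8)² = ((108 + 20 - 5*26)/(-23 + 26))*(-16*44) + (-5 + 8)² = ((108 + 20 - 130)/3)*(-704) + 3² = ((⅓)*(-2))*(-704) + 9 = -⅔*(-704) + 9 = 1408/3 + 9 = 1435/3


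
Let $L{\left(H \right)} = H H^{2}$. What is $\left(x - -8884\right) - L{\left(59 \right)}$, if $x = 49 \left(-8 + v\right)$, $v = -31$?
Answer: $-198406$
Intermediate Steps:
$L{\left(H \right)} = H^{3}$
$x = -1911$ ($x = 49 \left(-8 - 31\right) = 49 \left(-39\right) = -1911$)
$\left(x - -8884\right) - L{\left(59 \right)} = \left(-1911 - -8884\right) - 59^{3} = \left(-1911 + 8884\right) - 205379 = 6973 - 205379 = -198406$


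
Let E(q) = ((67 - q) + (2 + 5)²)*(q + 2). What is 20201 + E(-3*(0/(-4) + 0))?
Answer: 20433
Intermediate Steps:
E(q) = (2 + q)*(116 - q) (E(q) = ((67 - q) + 7²)*(2 + q) = ((67 - q) + 49)*(2 + q) = (116 - q)*(2 + q) = (2 + q)*(116 - q))
20201 + E(-3*(0/(-4) + 0)) = 20201 + (232 - (-3*(0/(-4) + 0))² + 114*(-3*(0/(-4) + 0))) = 20201 + (232 - (-3*(0*(-¼) + 0))² + 114*(-3*(0*(-¼) + 0))) = 20201 + (232 - (-3*(0 + 0))² + 114*(-3*(0 + 0))) = 20201 + (232 - (-3*0)² + 114*(-3*0)) = 20201 + (232 - 1*0² + 114*0) = 20201 + (232 - 1*0 + 0) = 20201 + (232 + 0 + 0) = 20201 + 232 = 20433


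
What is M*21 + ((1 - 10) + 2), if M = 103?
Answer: 2156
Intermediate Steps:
M*21 + ((1 - 10) + 2) = 103*21 + ((1 - 10) + 2) = 2163 + (-9 + 2) = 2163 - 7 = 2156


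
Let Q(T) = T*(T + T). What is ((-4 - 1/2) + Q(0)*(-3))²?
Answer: 81/4 ≈ 20.250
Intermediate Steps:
Q(T) = 2*T² (Q(T) = T*(2*T) = 2*T²)
((-4 - 1/2) + Q(0)*(-3))² = ((-4 - 1/2) + (2*0²)*(-3))² = ((-4 - 1/2) + (2*0)*(-3))² = ((-4 - 1*½) + 0*(-3))² = ((-4 - ½) + 0)² = (-9/2 + 0)² = (-9/2)² = 81/4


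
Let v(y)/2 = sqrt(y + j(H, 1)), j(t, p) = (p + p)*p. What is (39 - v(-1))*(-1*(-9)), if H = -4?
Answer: 333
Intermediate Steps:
j(t, p) = 2*p**2 (j(t, p) = (2*p)*p = 2*p**2)
v(y) = 2*sqrt(2 + y) (v(y) = 2*sqrt(y + 2*1**2) = 2*sqrt(y + 2*1) = 2*sqrt(y + 2) = 2*sqrt(2 + y))
(39 - v(-1))*(-1*(-9)) = (39 - 2*sqrt(2 - 1))*(-1*(-9)) = (39 - 2*sqrt(1))*9 = (39 - 2)*9 = 37*9 = 333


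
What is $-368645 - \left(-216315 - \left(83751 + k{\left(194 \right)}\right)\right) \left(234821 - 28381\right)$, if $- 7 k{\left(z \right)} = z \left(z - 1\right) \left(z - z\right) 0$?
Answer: $61945256395$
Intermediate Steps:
$k{\left(z \right)} = 0$ ($k{\left(z \right)} = - \frac{z \left(z - 1\right) \left(z - z\right) 0}{7} = - \frac{z \left(-1 + z\right) 0 \cdot 0}{7} = - \frac{z 0 \cdot 0}{7} = - \frac{0 \cdot 0}{7} = \left(- \frac{1}{7}\right) 0 = 0$)
$-368645 - \left(-216315 - \left(83751 + k{\left(194 \right)}\right)\right) \left(234821 - 28381\right) = -368645 - \left(-216315 - 83751\right) \left(234821 - 28381\right) = -368645 - \left(-216315 + \left(-83751 + 0\right)\right) 206440 = -368645 - \left(-216315 - 83751\right) 206440 = -368645 - \left(-300066\right) 206440 = -368645 - -61945625040 = -368645 + 61945625040 = 61945256395$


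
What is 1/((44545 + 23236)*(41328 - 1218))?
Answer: 1/2718695910 ≈ 3.6782e-10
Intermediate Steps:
1/((44545 + 23236)*(41328 - 1218)) = 1/(67781*40110) = 1/2718695910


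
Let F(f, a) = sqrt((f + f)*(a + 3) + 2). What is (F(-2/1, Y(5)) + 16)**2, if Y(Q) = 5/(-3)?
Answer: (48 + I*sqrt(30))**2/9 ≈ 252.67 + 58.424*I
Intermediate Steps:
Y(Q) = -5/3 (Y(Q) = 5*(-1/3) = -5/3)
F(f, a) = sqrt(2 + 2*f*(3 + a)) (F(f, a) = sqrt((2*f)*(3 + a) + 2) = sqrt(2*f*(3 + a) + 2) = sqrt(2 + 2*f*(3 + a)))
(F(-2/1, Y(5)) + 16)**2 = (sqrt(2 + 6*(-2/1) + 2*(-5/3)*(-2/1)) + 16)**2 = (sqrt(2 + 6*(-2*1) + 2*(-5/3)*(-2*1)) + 16)**2 = (sqrt(2 + 6*(-2) + 2*(-5/3)*(-2)) + 16)**2 = (sqrt(2 - 12 + 20/3) + 16)**2 = (sqrt(-10/3) + 16)**2 = (I*sqrt(30)/3 + 16)**2 = (16 + I*sqrt(30)/3)**2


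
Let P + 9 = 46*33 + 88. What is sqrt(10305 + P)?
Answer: sqrt(11902) ≈ 109.10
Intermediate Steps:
P = 1597 (P = -9 + (46*33 + 88) = -9 + (1518 + 88) = -9 + 1606 = 1597)
sqrt(10305 + P) = sqrt(10305 + 1597) = sqrt(11902)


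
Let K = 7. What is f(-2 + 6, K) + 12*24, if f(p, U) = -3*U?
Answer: 267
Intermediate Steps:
f(-2 + 6, K) + 12*24 = -3*7 + 12*24 = -21 + 288 = 267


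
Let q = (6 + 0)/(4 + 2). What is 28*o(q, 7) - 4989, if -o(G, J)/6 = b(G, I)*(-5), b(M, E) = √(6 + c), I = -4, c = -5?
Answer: -4149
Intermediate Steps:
b(M, E) = 1 (b(M, E) = √(6 - 5) = √1 = 1)
q = 1 (q = 6/6 = 6*(⅙) = 1)
o(G, J) = 30 (o(G, J) = -6*(-5) = 30)
28*o(q, 7) - 4989 = 28*30 - 4989 = 840 - 4989 = -4149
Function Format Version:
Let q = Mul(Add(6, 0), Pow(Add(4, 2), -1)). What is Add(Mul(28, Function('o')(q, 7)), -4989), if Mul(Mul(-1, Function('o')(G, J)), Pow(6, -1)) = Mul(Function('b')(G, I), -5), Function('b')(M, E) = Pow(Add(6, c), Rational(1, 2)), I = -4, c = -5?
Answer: -4149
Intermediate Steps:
Function('b')(M, E) = 1 (Function('b')(M, E) = Pow(Add(6, -5), Rational(1, 2)) = Pow(1, Rational(1, 2)) = 1)
q = 1 (q = Mul(6, Pow(6, -1)) = Mul(6, Rational(1, 6)) = 1)
Function('o')(G, J) = 30 (Function('o')(G, J) = Mul(-6, Mul(1, -5)) = Mul(-6, -5) = 30)
Add(Mul(28, Function('o')(q, 7)), -4989) = Add(Mul(28, 30), -4989) = Add(840, -4989) = -4149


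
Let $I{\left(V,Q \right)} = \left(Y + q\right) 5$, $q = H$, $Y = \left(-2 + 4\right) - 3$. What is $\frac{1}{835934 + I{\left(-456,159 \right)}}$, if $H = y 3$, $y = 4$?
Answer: $\frac{1}{835989} \approx 1.1962 \cdot 10^{-6}$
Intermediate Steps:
$H = 12$ ($H = 4 \cdot 3 = 12$)
$Y = -1$ ($Y = 2 - 3 = -1$)
$q = 12$
$I{\left(V,Q \right)} = 55$ ($I{\left(V,Q \right)} = \left(-1 + 12\right) 5 = 11 \cdot 5 = 55$)
$\frac{1}{835934 + I{\left(-456,159 \right)}} = \frac{1}{835934 + 55} = \frac{1}{835989}$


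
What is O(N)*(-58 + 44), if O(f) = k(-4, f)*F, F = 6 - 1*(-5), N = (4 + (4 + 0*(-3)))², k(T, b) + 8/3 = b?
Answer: -28336/3 ≈ -9445.3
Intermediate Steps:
k(T, b) = -8/3 + b
N = 64 (N = (4 + (4 + 0))² = (4 + 4)² = 8² = 64)
F = 11 (F = 6 + 5 = 11)
O(f) = -88/3 + 11*f (O(f) = (-8/3 + f)*11 = -88/3 + 11*f)
O(N)*(-58 + 44) = (-88/3 + 11*64)*(-58 + 44) = (-88/3 + 704)*(-14) = (2024/3)*(-14) = -28336/3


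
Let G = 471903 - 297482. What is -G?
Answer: -174421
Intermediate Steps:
G = 174421
-G = -1*174421 = -174421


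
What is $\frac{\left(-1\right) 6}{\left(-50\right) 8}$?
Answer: $\frac{3}{200} \approx 0.015$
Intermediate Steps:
$\frac{\left(-1\right) 6}{\left(-50\right) 8} = - \frac{6}{-400} = \left(-6\right) \left(- \frac{1}{400}\right) = \frac{3}{200}$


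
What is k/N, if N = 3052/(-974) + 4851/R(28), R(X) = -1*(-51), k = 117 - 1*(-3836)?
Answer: 32726887/761537 ≈ 42.975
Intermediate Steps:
k = 3953 (k = 117 + 3836 = 3953)
R(X) = 51
N = 761537/8279 (N = 3052/(-974) + 4851/51 = 3052*(-1/974) + 4851*(1/51) = -1526/487 + 1617/17 = 761537/8279 ≈ 91.984)
k/N = 3953/(761537/8279) = 3953*(8279/761537) = 32726887/761537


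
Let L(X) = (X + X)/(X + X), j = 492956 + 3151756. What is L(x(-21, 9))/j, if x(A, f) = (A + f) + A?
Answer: 1/3644712 ≈ 2.7437e-7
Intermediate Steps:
j = 3644712
x(A, f) = f + 2*A
L(X) = 1 (L(X) = (2*X)/((2*X)) = (2*X)*(1/(2*X)) = 1)
L(x(-21, 9))/j = 1/3644712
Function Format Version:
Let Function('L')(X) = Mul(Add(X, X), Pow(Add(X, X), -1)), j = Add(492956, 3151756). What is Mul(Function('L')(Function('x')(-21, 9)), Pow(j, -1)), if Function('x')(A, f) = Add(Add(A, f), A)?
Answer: Rational(1, 3644712) ≈ 2.7437e-7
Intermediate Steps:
j = 3644712
Function('x')(A, f) = Add(f, Mul(2, A))
Function('L')(X) = 1 (Function('L')(X) = Mul(Mul(2, X), Pow(Mul(2, X), -1)) = Mul(Mul(2, X), Mul(Rational(1, 2), Pow(X, -1))) = 1)
Mul(Function('L')(Function('x')(-21, 9)), Pow(j, -1)) = Mul(1, Pow(3644712, -1)) = Mul(1, Rational(1, 3644712)) = Rational(1, 3644712)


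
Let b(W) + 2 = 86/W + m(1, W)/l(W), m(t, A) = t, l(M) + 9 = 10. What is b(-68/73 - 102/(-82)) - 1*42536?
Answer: -39514697/935 ≈ -42262.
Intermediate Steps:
l(M) = 1 (l(M) = -9 + 10 = 1)
b(W) = -1 + 86/W (b(W) = -2 + (86/W + 1/1) = -2 + (86/W + 1*1) = -2 + (86/W + 1) = -2 + (1 + 86/W) = -1 + 86/W)
b(-68/73 - 102/(-82)) - 1*42536 = (86 - (-68/73 - 102/(-82)))/(-68/73 - 102/(-82)) - 1*42536 = (86 - (-68*1/73 - 102*(-1/82)))/(-68*1/73 - 102*(-1/82)) - 42536 = (86 - (-68/73 + 51/41))/(-68/73 + 51/41) - 42536 = (86 - 1*935/2993)/(935/2993) - 42536 = 2993*(86 - 935/2993)/935 - 42536 = (2993/935)*(256463/2993) - 42536 = 256463/935 - 42536 = -39514697/935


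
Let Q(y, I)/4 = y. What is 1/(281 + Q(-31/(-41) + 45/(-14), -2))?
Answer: 287/77825 ≈ 0.0036878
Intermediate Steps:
Q(y, I) = 4*y
1/(281 + Q(-31/(-41) + 45/(-14), -2)) = 1/(281 + 4*(-31/(-41) + 45/(-14))) = 1/(281 + 4*(-31*(-1/41) + 45*(-1/14))) = 1/(281 + 4*(31/41 - 45/14)) = 1/(281 + 4*(-1411/574)) = 1/(281 - 2822/287) = 1/(77825/287) = 287/77825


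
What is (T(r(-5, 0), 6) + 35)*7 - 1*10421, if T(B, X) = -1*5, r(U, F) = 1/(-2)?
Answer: -10211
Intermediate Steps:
r(U, F) = -½
T(B, X) = -5
(T(r(-5, 0), 6) + 35)*7 - 1*10421 = (-5 + 35)*7 - 1*10421 = 30*7 - 10421 = 210 - 10421 = -10211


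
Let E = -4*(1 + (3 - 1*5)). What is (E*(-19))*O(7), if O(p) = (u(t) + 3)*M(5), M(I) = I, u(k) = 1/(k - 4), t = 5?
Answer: -1520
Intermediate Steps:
u(k) = 1/(-4 + k)
E = 4 (E = -4*(1 + (3 - 5)) = -4*(1 - 2) = -4*(-1) = 4)
O(p) = 20 (O(p) = (1/(-4 + 5) + 3)*5 = (1/1 + 3)*5 = (1 + 3)*5 = 4*5 = 20)
(E*(-19))*O(7) = (4*(-19))*20 = -76*20 = -1520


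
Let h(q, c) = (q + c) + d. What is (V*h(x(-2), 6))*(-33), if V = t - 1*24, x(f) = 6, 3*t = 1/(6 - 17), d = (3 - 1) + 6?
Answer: 15860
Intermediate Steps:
d = 8 (d = 2 + 6 = 8)
t = -1/33 (t = 1/(3*(6 - 17)) = (⅓)/(-11) = (⅓)*(-1/11) = -1/33 ≈ -0.030303)
h(q, c) = 8 + c + q (h(q, c) = (q + c) + 8 = (c + q) + 8 = 8 + c + q)
V = -793/33 (V = -1/33 - 1*24 = -1/33 - 24 = -793/33 ≈ -24.030)
(V*h(x(-2), 6))*(-33) = -793*(8 + 6 + 6)/33*(-33) = -793/33*20*(-33) = -15860/33*(-33) = 15860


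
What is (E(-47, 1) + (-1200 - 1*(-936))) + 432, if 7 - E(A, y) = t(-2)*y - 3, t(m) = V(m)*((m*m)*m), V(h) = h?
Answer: 162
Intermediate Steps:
t(m) = m⁴ (t(m) = m*((m*m)*m) = m*(m²*m) = m*m³ = m⁴)
E(A, y) = 10 - 16*y (E(A, y) = 7 - ((-2)⁴*y - 3) = 7 - (16*y - 3) = 7 - (-3 + 16*y) = 7 + (3 - 16*y) = 10 - 16*y)
(E(-47, 1) + (-1200 - 1*(-936))) + 432 = ((10 - 16*1) + (-1200 - 1*(-936))) + 432 = ((10 - 16) + (-1200 + 936)) + 432 = (-6 - 264) + 432 = -270 + 432 = 162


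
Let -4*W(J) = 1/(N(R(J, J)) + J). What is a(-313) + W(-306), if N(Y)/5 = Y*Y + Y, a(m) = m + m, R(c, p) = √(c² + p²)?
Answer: -7169888213603/11453495544 + 5*√2/11453495544 ≈ -626.00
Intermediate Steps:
a(m) = 2*m
N(Y) = 5*Y + 5*Y² (N(Y) = 5*(Y*Y + Y) = 5*(Y² + Y) = 5*(Y + Y²) = 5*Y + 5*Y²)
W(J) = -1/(4*(J + 5*√2*√(J²)*(1 + √2*√(J²)))) (W(J) = -1/(4*(5*√(J² + J²)*(1 + √(J² + J²)) + J)) = -1/(4*(5*√(2*J²)*(1 + √(2*J²)) + J)) = -1/(4*(5*(√2*√(J²))*(1 + √2*√(J²)) + J)) = -1/(4*(5*√2*√(J²)*(1 + √2*√(J²)) + J)) = -1/(4*(J + 5*√2*√(J²)*(1 + √2*√(J²)))))
a(-313) + W(-306) = 2*(-313) - 1/(4*(-306) + 40*(-306)² + 20*√2*√((-306)²)) = -626 - 1/(-1224 + 40*93636 + 20*√2*√93636) = -626 - 1/(-1224 + 3745440 + 20*√2*306) = -626 - 1/(-1224 + 3745440 + 6120*√2) = -626 - 1/(3744216 + 6120*√2)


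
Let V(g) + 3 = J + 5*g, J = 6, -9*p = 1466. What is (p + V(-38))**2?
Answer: 9916201/81 ≈ 1.2242e+5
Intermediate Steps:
p = -1466/9 (p = -1/9*1466 = -1466/9 ≈ -162.89)
V(g) = 3 + 5*g (V(g) = -3 + (6 + 5*g) = 3 + 5*g)
(p + V(-38))**2 = (-1466/9 + (3 + 5*(-38)))**2 = (-1466/9 + (3 - 190))**2 = (-1466/9 - 187)**2 = (-3149/9)**2 = 9916201/81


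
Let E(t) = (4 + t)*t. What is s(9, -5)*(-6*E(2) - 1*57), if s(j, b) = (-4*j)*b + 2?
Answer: -23478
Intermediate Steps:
E(t) = t*(4 + t)
s(j, b) = 2 - 4*b*j (s(j, b) = -4*b*j + 2 = 2 - 4*b*j)
s(9, -5)*(-6*E(2) - 1*57) = (2 - 4*(-5)*9)*(-12*(4 + 2) - 1*57) = (2 + 180)*(-12*6 - 57) = 182*(-6*12 - 57) = 182*(-72 - 57) = 182*(-129) = -23478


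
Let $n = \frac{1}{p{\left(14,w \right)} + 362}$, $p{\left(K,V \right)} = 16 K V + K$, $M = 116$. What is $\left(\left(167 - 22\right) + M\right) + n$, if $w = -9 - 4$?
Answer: $\frac{661895}{2536} \approx 261.0$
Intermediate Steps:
$w = -13$
$p{\left(K,V \right)} = K + 16 K V$ ($p{\left(K,V \right)} = 16 K V + K = K + 16 K V$)
$n = - \frac{1}{2536}$ ($n = \frac{1}{14 \left(1 + 16 \left(-13\right)\right) + 362} = \frac{1}{14 \left(1 - 208\right) + 362} = \frac{1}{14 \left(-207\right) + 362} = \frac{1}{-2898 + 362} = \frac{1}{-2536} = - \frac{1}{2536} \approx -0.00039432$)
$\left(\left(167 - 22\right) + M\right) + n = \left(\left(167 - 22\right) + 116\right) - \frac{1}{2536} = \left(145 + 116\right) - \frac{1}{2536} = 261 - \frac{1}{2536} = \frac{661895}{2536}$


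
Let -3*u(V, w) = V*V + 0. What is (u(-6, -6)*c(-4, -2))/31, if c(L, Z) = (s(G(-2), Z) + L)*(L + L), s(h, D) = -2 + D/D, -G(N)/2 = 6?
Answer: -480/31 ≈ -15.484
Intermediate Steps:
G(N) = -12 (G(N) = -2*6 = -12)
u(V, w) = -V²/3 (u(V, w) = -(V*V + 0)/3 = -(V² + 0)/3 = -V²/3)
s(h, D) = -1 (s(h, D) = -2 + 1 = -1)
c(L, Z) = 2*L*(-1 + L) (c(L, Z) = (-1 + L)*(L + L) = (-1 + L)*(2*L) = 2*L*(-1 + L))
(u(-6, -6)*c(-4, -2))/31 = ((-⅓*(-6)²)*(2*(-4)*(-1 - 4)))/31 = ((-⅓*36)*(2*(-4)*(-5)))*(1/31) = -12*40*(1/31) = -480*1/31 = -480/31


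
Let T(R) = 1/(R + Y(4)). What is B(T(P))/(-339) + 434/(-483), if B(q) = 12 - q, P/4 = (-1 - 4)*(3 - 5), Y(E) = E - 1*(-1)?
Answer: -327667/350865 ≈ -0.93388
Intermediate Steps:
Y(E) = 1 + E (Y(E) = E + 1 = 1 + E)
P = 40 (P = 4*((-1 - 4)*(3 - 5)) = 4*(-5*(-2)) = 4*10 = 40)
T(R) = 1/(5 + R) (T(R) = 1/(R + (1 + 4)) = 1/(R + 5) = 1/(5 + R))
B(T(P))/(-339) + 434/(-483) = (12 - 1/(5 + 40))/(-339) + 434/(-483) = (12 - 1/45)*(-1/339) + 434*(-1/483) = (12 - 1*1/45)*(-1/339) - 62/69 = (12 - 1/45)*(-1/339) - 62/69 = (539/45)*(-1/339) - 62/69 = -539/15255 - 62/69 = -327667/350865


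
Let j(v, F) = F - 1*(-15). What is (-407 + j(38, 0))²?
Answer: 153664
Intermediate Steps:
j(v, F) = 15 + F (j(v, F) = F + 15 = 15 + F)
(-407 + j(38, 0))² = (-407 + (15 + 0))² = (-407 + 15)² = (-392)² = 153664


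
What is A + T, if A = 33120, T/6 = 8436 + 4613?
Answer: 111414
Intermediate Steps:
T = 78294 (T = 6*(8436 + 4613) = 6*13049 = 78294)
A + T = 33120 + 78294 = 111414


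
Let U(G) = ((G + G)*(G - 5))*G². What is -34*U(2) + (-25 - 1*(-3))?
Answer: 1610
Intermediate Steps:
U(G) = 2*G³*(-5 + G) (U(G) = ((2*G)*(-5 + G))*G² = (2*G*(-5 + G))*G² = 2*G³*(-5 + G))
-34*U(2) + (-25 - 1*(-3)) = -68*2³*(-5 + 2) + (-25 - 1*(-3)) = -68*8*(-3) + (-25 + 3) = -34*(-48) - 22 = 1632 - 22 = 1610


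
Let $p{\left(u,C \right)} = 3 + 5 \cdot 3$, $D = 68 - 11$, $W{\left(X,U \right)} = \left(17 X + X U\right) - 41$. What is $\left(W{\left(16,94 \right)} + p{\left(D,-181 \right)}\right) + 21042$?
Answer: $22795$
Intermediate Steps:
$W{\left(X,U \right)} = -41 + 17 X + U X$ ($W{\left(X,U \right)} = \left(17 X + U X\right) - 41 = -41 + 17 X + U X$)
$D = 57$
$p{\left(u,C \right)} = 18$ ($p{\left(u,C \right)} = 3 + 15 = 18$)
$\left(W{\left(16,94 \right)} + p{\left(D,-181 \right)}\right) + 21042 = \left(\left(-41 + 17 \cdot 16 + 94 \cdot 16\right) + 18\right) + 21042 = \left(\left(-41 + 272 + 1504\right) + 18\right) + 21042 = \left(1735 + 18\right) + 21042 = 1753 + 21042 = 22795$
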